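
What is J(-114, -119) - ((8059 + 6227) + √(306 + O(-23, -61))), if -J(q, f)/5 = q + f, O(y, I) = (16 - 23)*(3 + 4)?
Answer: -13121 - √257 ≈ -13137.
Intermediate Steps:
O(y, I) = -49 (O(y, I) = -7*7 = -49)
J(q, f) = -5*f - 5*q (J(q, f) = -5*(q + f) = -5*(f + q) = -5*f - 5*q)
J(-114, -119) - ((8059 + 6227) + √(306 + O(-23, -61))) = (-5*(-119) - 5*(-114)) - ((8059 + 6227) + √(306 - 49)) = (595 + 570) - (14286 + √257) = 1165 + (-14286 - √257) = -13121 - √257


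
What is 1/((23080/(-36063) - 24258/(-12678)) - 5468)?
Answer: -76201119/416570684023 ≈ -0.00018292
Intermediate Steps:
1/((23080/(-36063) - 24258/(-12678)) - 5468) = 1/((23080*(-1/36063) - 24258*(-1/12678)) - 5468) = 1/((-23080/36063 + 4043/2113) - 5468) = 1/(97034669/76201119 - 5468) = 1/(-416570684023/76201119) = -76201119/416570684023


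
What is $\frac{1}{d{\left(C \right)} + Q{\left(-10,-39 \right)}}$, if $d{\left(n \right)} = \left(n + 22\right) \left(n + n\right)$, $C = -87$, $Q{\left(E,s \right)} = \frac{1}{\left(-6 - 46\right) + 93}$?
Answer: $\frac{41}{463711} \approx 8.8417 \cdot 10^{-5}$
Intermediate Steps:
$Q{\left(E,s \right)} = \frac{1}{41}$ ($Q{\left(E,s \right)} = \frac{1}{-52 + 93} = \frac{1}{41}$)
$d{\left(n \right)} = 2 n \left(22 + n\right)$ ($d{\left(n \right)} = \left(22 + n\right) 2 n = 2 n \left(22 + n\right)$)
$\frac{1}{d{\left(C \right)} + Q{\left(-10,-39 \right)}} = \frac{1}{2 \left(-87\right) \left(22 - 87\right) + \frac{1}{41}} = \frac{1}{2 \left(-87\right) \left(-65\right) + \frac{1}{41}} = \frac{1}{11310 + \frac{1}{41}} = \frac{1}{\frac{463711}{41}} = \frac{41}{463711}$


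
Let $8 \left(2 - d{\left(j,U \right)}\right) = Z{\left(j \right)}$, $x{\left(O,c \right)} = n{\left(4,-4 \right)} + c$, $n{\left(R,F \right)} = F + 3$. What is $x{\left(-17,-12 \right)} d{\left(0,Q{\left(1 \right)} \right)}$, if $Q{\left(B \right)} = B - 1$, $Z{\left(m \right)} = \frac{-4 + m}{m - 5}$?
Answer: $- \frac{247}{10} \approx -24.7$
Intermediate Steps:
$n{\left(R,F \right)} = 3 + F$
$x{\left(O,c \right)} = -1 + c$ ($x{\left(O,c \right)} = \left(3 - 4\right) + c = -1 + c$)
$Z{\left(m \right)} = \frac{-4 + m}{-5 + m}$
$Q{\left(B \right)} = -1 + B$
$d{\left(j,U \right)} = 2 - \frac{-4 + j}{8 \left(-5 + j\right)}$ ($d{\left(j,U \right)} = 2 - \frac{\frac{1}{-5 + j} \left(-4 + j\right)}{8} = 2 - \frac{-4 + j}{8 \left(-5 + j\right)}$)
$x{\left(-17,-12 \right)} d{\left(0,Q{\left(1 \right)} \right)} = \left(-1 - 12\right) \frac{-76 + 15 \cdot 0}{8 \left(-5 + 0\right)} = - 13 \frac{-76 + 0}{8 \left(-5\right)} = - 13 \cdot \frac{1}{8} \left(- \frac{1}{5}\right) \left(-76\right) = \left(-13\right) \frac{19}{10} = - \frac{247}{10}$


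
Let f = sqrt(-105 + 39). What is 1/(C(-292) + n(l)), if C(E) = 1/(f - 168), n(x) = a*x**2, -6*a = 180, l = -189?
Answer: -30316412868/32487977701768681 + I*sqrt(66)/32487977701768681 ≈ -9.3316e-7 + 2.5006e-16*I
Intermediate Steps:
f = I*sqrt(66) (f = sqrt(-66) = I*sqrt(66) ≈ 8.124*I)
a = -30 (a = -1/6*180 = -30)
n(x) = -30*x**2
C(E) = 1/(-168 + I*sqrt(66)) (C(E) = 1/(I*sqrt(66) - 168) = 1/(-168 + I*sqrt(66)))
1/(C(-292) + n(l)) = 1/((-28/4715 - I*sqrt(66)/28290) - 30*(-189)**2) = 1/((-28/4715 - I*sqrt(66)/28290) - 30*35721) = 1/((-28/4715 - I*sqrt(66)/28290) - 1071630) = 1/(-5052735478/4715 - I*sqrt(66)/28290)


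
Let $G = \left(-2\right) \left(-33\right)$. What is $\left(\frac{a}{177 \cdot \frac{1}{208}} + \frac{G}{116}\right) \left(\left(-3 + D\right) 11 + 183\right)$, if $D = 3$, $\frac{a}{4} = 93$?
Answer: $\frac{274112589}{3422} \approx 80103.0$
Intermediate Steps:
$a = 372$ ($a = 4 \cdot 93 = 372$)
$G = 66$
$\left(\frac{a}{177 \cdot \frac{1}{208}} + \frac{G}{116}\right) \left(\left(-3 + D\right) 11 + 183\right) = \left(\frac{372}{177 \cdot \frac{1}{208}} + \frac{66}{116}\right) \left(\left(-3 + 3\right) 11 + 183\right) = \left(\frac{372}{177 \cdot \frac{1}{208}} + 66 \cdot \frac{1}{116}\right) \left(0 \cdot 11 + 183\right) = \left(\frac{372}{\frac{177}{208}} + \frac{33}{58}\right) \left(0 + 183\right) = \left(372 \cdot \frac{208}{177} + \frac{33}{58}\right) 183 = \left(\frac{25792}{59} + \frac{33}{58}\right) 183 = \frac{1497883}{3422} \cdot 183 = \frac{274112589}{3422}$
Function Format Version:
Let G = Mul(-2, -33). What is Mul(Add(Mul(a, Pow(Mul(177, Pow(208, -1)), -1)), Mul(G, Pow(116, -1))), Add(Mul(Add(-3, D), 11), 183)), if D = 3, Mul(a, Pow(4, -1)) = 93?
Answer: Rational(274112589, 3422) ≈ 80103.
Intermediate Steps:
a = 372 (a = Mul(4, 93) = 372)
G = 66
Mul(Add(Mul(a, Pow(Mul(177, Pow(208, -1)), -1)), Mul(G, Pow(116, -1))), Add(Mul(Add(-3, D), 11), 183)) = Mul(Add(Mul(372, Pow(Mul(177, Pow(208, -1)), -1)), Mul(66, Pow(116, -1))), Add(Mul(Add(-3, 3), 11), 183)) = Mul(Add(Mul(372, Pow(Mul(177, Rational(1, 208)), -1)), Mul(66, Rational(1, 116))), Add(Mul(0, 11), 183)) = Mul(Add(Mul(372, Pow(Rational(177, 208), -1)), Rational(33, 58)), Add(0, 183)) = Mul(Add(Mul(372, Rational(208, 177)), Rational(33, 58)), 183) = Mul(Add(Rational(25792, 59), Rational(33, 58)), 183) = Mul(Rational(1497883, 3422), 183) = Rational(274112589, 3422)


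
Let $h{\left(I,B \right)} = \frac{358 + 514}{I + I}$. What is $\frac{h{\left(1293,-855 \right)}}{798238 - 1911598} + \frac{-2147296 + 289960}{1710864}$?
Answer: $- \frac{4641969188059}{4275896099220} \approx -1.0856$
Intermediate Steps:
$h{\left(I,B \right)} = \frac{436}{I}$ ($h{\left(I,B \right)} = \frac{872}{2 I} = 872 \frac{1}{2 I} = \frac{436}{I}$)
$\frac{h{\left(1293,-855 \right)}}{798238 - 1911598} + \frac{-2147296 + 289960}{1710864} = \frac{436 \cdot \frac{1}{1293}}{798238 - 1911598} + \frac{-2147296 + 289960}{1710864} = \frac{436 \cdot \frac{1}{1293}}{798238 - 1911598} - \frac{77389}{71286} = \frac{436}{1293 \left(-1113360\right)} - \frac{77389}{71286} = \frac{436}{1293} \left(- \frac{1}{1113360}\right) - \frac{77389}{71286} = - \frac{109}{359893620} - \frac{77389}{71286} = - \frac{4641969188059}{4275896099220}$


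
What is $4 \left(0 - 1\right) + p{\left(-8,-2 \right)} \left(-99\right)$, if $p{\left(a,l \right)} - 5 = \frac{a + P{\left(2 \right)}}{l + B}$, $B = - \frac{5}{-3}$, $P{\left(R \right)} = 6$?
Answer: $-1093$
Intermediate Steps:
$B = \frac{5}{3}$ ($B = \left(-5\right) \left(- \frac{1}{3}\right) = \frac{5}{3} \approx 1.6667$)
$p{\left(a,l \right)} = 5 + \frac{6 + a}{\frac{5}{3} + l}$ ($p{\left(a,l \right)} = 5 + \frac{a + 6}{l + \frac{5}{3}} = 5 + \frac{6 + a}{\frac{5}{3} + l}$)
$4 \left(0 - 1\right) + p{\left(-8,-2 \right)} \left(-99\right) = 4 \left(0 - 1\right) + \frac{43 + 3 \left(-8\right) + 15 \left(-2\right)}{5 + 3 \left(-2\right)} \left(-99\right) = 4 \left(-1\right) + \frac{43 - 24 - 30}{5 - 6} \left(-99\right) = -4 + \frac{1}{-1} \left(-11\right) \left(-99\right) = -4 + \left(-1\right) \left(-11\right) \left(-99\right) = -4 + 11 \left(-99\right) = -4 - 1089 = -1093$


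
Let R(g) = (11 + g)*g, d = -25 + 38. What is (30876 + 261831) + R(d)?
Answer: 293019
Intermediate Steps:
d = 13
R(g) = g*(11 + g)
(30876 + 261831) + R(d) = (30876 + 261831) + 13*(11 + 13) = 292707 + 13*24 = 292707 + 312 = 293019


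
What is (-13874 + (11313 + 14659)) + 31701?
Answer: 43799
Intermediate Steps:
(-13874 + (11313 + 14659)) + 31701 = (-13874 + 25972) + 31701 = 12098 + 31701 = 43799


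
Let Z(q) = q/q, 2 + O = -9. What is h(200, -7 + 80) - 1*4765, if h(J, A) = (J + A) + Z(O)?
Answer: -4491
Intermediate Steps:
O = -11 (O = -2 - 9 = -11)
Z(q) = 1
h(J, A) = 1 + A + J (h(J, A) = (J + A) + 1 = (A + J) + 1 = 1 + A + J)
h(200, -7 + 80) - 1*4765 = (1 + (-7 + 80) + 200) - 1*4765 = (1 + 73 + 200) - 4765 = 274 - 4765 = -4491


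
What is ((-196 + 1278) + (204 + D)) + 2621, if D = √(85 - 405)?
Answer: 3907 + 8*I*√5 ≈ 3907.0 + 17.889*I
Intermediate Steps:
D = 8*I*√5 (D = √(-320) = 8*I*√5 ≈ 17.889*I)
((-196 + 1278) + (204 + D)) + 2621 = ((-196 + 1278) + (204 + 8*I*√5)) + 2621 = (1082 + (204 + 8*I*√5)) + 2621 = (1286 + 8*I*√5) + 2621 = 3907 + 8*I*√5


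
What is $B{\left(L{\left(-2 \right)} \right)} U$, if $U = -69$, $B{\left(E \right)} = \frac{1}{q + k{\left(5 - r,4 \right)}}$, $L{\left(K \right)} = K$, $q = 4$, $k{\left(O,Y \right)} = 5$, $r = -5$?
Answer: $- \frac{23}{3} \approx -7.6667$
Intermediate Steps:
$B{\left(E \right)} = \frac{1}{9}$ ($B{\left(E \right)} = \frac{1}{4 + 5} = \frac{1}{9}$)
$B{\left(L{\left(-2 \right)} \right)} U = \frac{1}{9} \left(-69\right) = - \frac{23}{3}$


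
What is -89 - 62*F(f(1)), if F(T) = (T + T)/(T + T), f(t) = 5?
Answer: -151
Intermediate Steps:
F(T) = 1 (F(T) = (2*T)/((2*T)) = (2*T)*(1/(2*T)) = 1)
-89 - 62*F(f(1)) = -89 - 62*1 = -89 - 62 = -151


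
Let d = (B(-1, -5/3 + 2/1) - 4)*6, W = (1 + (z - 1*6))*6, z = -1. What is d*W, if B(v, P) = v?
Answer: 1080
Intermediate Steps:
W = -36 (W = (1 + (-1 - 1*6))*6 = (1 + (-1 - 6))*6 = (1 - 7)*6 = -6*6 = -36)
d = -30 (d = (-1 - 4)*6 = -5*6 = -30)
d*W = -30*(-36) = 1080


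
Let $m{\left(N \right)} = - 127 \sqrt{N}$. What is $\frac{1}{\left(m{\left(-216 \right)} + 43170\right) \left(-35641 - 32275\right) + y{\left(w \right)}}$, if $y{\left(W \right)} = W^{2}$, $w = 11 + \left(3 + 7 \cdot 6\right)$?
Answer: $- \frac{366491323}{1076535820181298680} - \frac{6468999 i \sqrt{6}}{1076535820181298680} \approx -3.4044 \cdot 10^{-10} - 1.4719 \cdot 10^{-11} i$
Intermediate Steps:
$w = 56$ ($w = 11 + \left(3 + 42\right) = 11 + 45 = 56$)
$\frac{1}{\left(m{\left(-216 \right)} + 43170\right) \left(-35641 - 32275\right) + y{\left(w \right)}} = \frac{1}{\left(- 127 \sqrt{-216} + 43170\right) \left(-35641 - 32275\right) + 56^{2}} = \frac{1}{\left(- 127 \cdot 6 i \sqrt{6} + 43170\right) \left(-67916\right) + 3136} = \frac{1}{\left(- 762 i \sqrt{6} + 43170\right) \left(-67916\right) + 3136} = \frac{1}{\left(43170 - 762 i \sqrt{6}\right) \left(-67916\right) + 3136} = \frac{1}{\left(-2931933720 + 51751992 i \sqrt{6}\right) + 3136} = \frac{1}{-2931930584 + 51751992 i \sqrt{6}}$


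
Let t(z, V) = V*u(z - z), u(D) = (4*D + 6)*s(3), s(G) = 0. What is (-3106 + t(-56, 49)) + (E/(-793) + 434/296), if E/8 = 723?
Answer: -365216535/117364 ≈ -3111.8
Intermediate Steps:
E = 5784 (E = 8*723 = 5784)
u(D) = 0 (u(D) = (4*D + 6)*0 = (6 + 4*D)*0 = 0)
t(z, V) = 0 (t(z, V) = V*0 = 0)
(-3106 + t(-56, 49)) + (E/(-793) + 434/296) = (-3106 + 0) + (5784/(-793) + 434/296) = -3106 + (5784*(-1/793) + 434*(1/296)) = -3106 + (-5784/793 + 217/148) = -3106 - 683951/117364 = -365216535/117364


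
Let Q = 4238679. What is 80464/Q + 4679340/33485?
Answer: 3967382905780/28386433263 ≈ 139.76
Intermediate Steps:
80464/Q + 4679340/33485 = 80464/4238679 + 4679340/33485 = 80464*(1/4238679) + 4679340*(1/33485) = 80464/4238679 + 935868/6697 = 3967382905780/28386433263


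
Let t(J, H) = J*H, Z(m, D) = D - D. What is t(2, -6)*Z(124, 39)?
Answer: 0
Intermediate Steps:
Z(m, D) = 0
t(J, H) = H*J
t(2, -6)*Z(124, 39) = -6*2*0 = -12*0 = 0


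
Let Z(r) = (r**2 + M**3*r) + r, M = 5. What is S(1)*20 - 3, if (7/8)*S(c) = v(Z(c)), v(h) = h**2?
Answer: 2580619/7 ≈ 3.6866e+5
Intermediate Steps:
Z(r) = r**2 + 126*r (Z(r) = (r**2 + 5**3*r) + r = (r**2 + 125*r) + r = r**2 + 126*r)
S(c) = 8*c**2*(126 + c)**2/7 (S(c) = 8*(c*(126 + c))**2/7 = 8*(c**2*(126 + c)**2)/7 = 8*c**2*(126 + c)**2/7)
S(1)*20 - 3 = ((8/7)*1**2*(126 + 1)**2)*20 - 3 = ((8/7)*1*127**2)*20 - 3 = ((8/7)*1*16129)*20 - 3 = (129032/7)*20 - 3 = 2580640/7 - 3 = 2580619/7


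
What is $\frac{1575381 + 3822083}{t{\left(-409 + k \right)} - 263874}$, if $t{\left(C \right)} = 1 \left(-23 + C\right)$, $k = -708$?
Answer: $- \frac{2698732}{132507} \approx -20.367$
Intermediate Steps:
$t{\left(C \right)} = -23 + C$
$\frac{1575381 + 3822083}{t{\left(-409 + k \right)} - 263874} = \frac{1575381 + 3822083}{\left(-23 - 1117\right) - 263874} = \frac{5397464}{\left(-23 - 1117\right) - 263874} = \frac{5397464}{-1140 - 263874} = \frac{5397464}{-265014} = 5397464 \left(- \frac{1}{265014}\right) = - \frac{2698732}{132507}$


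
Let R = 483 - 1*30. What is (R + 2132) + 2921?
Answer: 5506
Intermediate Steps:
R = 453 (R = 483 - 30 = 453)
(R + 2132) + 2921 = (453 + 2132) + 2921 = 2585 + 2921 = 5506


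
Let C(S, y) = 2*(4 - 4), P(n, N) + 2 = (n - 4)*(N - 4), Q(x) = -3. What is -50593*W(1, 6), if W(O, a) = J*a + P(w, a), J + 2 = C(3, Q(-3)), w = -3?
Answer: 1416604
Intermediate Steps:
P(n, N) = -2 + (-4 + N)*(-4 + n) (P(n, N) = -2 + (n - 4)*(N - 4) = -2 + (-4 + n)*(-4 + N) = -2 + (-4 + N)*(-4 + n))
C(S, y) = 0 (C(S, y) = 2*0 = 0)
J = -2 (J = -2 + 0 = -2)
W(O, a) = 26 - 9*a (W(O, a) = -2*a + (14 - 4*a - 4*(-3) + a*(-3)) = -2*a + (14 - 4*a + 12 - 3*a) = -2*a + (26 - 7*a) = 26 - 9*a)
-50593*W(1, 6) = -50593*(26 - 9*6) = -50593*(26 - 54) = -50593*(-28) = 1416604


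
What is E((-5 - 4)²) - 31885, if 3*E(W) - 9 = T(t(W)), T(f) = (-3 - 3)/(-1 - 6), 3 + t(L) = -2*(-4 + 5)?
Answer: -223172/7 ≈ -31882.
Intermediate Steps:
t(L) = -5 (t(L) = -3 - 2*(-4 + 5) = -3 - 2*1 = -3 - 2 = -5)
T(f) = 6/7 (T(f) = -6/(-7) = -6*(-⅐) = 6/7)
E(W) = 23/7 (E(W) = 3 + (⅓)*(6/7) = 3 + 2/7 = 23/7)
E((-5 - 4)²) - 31885 = 23/7 - 31885 = -223172/7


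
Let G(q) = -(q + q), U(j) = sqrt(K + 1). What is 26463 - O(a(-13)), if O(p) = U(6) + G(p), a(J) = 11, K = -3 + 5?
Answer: 26485 - sqrt(3) ≈ 26483.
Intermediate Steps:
K = 2
U(j) = sqrt(3) (U(j) = sqrt(2 + 1) = sqrt(3))
G(q) = -2*q
O(p) = sqrt(3) - 2*p
26463 - O(a(-13)) = 26463 - (sqrt(3) - 2*11) = 26463 - (sqrt(3) - 22) = 26463 - (-22 + sqrt(3)) = 26463 + (22 - sqrt(3)) = 26485 - sqrt(3)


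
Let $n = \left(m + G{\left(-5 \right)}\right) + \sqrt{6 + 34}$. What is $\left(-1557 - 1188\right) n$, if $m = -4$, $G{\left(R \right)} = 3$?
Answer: $2745 - 5490 \sqrt{10} \approx -14616.0$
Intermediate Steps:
$n = -1 + 2 \sqrt{10}$ ($n = \left(-4 + 3\right) + \sqrt{6 + 34} = -1 + \sqrt{40} = -1 + 2 \sqrt{10} \approx 5.3246$)
$\left(-1557 - 1188\right) n = \left(-1557 - 1188\right) \left(-1 + 2 \sqrt{10}\right) = - 2745 \left(-1 + 2 \sqrt{10}\right) = 2745 - 5490 \sqrt{10}$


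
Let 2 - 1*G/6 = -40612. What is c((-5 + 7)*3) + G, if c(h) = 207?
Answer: 243891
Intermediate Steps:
G = 243684 (G = 12 - 6*(-40612) = 12 + 243672 = 243684)
c((-5 + 7)*3) + G = 207 + 243684 = 243891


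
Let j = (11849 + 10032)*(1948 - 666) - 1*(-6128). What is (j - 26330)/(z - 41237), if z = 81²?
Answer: -7007810/8669 ≈ -808.38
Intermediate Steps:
z = 6561
j = 28057570 (j = 21881*1282 + 6128 = 28051442 + 6128 = 28057570)
(j - 26330)/(z - 41237) = (28057570 - 26330)/(6561 - 41237) = 28031240/(-34676) = 28031240*(-1/34676) = -7007810/8669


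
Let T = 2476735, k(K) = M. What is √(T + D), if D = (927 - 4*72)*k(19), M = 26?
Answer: √2493349 ≈ 1579.0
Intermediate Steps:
k(K) = 26
D = 16614 (D = (927 - 4*72)*26 = (927 - 288)*26 = 639*26 = 16614)
√(T + D) = √(2476735 + 16614) = √2493349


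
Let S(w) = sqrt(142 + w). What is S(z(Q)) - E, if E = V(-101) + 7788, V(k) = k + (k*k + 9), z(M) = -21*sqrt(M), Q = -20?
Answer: -17897 + sqrt(142 - 42*I*sqrt(5)) ≈ -17885.0 - 3.7581*I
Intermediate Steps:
V(k) = 9 + k + k**2 (V(k) = k + (k**2 + 9) = k + (9 + k**2) = 9 + k + k**2)
E = 17897 (E = (9 - 101 + (-101)**2) + 7788 = (9 - 101 + 10201) + 7788 = 10109 + 7788 = 17897)
S(z(Q)) - E = sqrt(142 - 42*I*sqrt(5)) - 1*17897 = sqrt(142 - 42*I*sqrt(5)) - 17897 = -17897 + sqrt(142 - 42*I*sqrt(5))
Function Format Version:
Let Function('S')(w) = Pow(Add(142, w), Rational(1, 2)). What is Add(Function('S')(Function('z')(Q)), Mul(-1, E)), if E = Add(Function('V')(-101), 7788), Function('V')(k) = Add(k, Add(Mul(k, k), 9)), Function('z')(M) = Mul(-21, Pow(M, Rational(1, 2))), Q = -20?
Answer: Add(-17897, Pow(Add(142, Mul(-42, I, Pow(5, Rational(1, 2)))), Rational(1, 2))) ≈ Add(-17885., Mul(-3.7581, I))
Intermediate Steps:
Function('V')(k) = Add(9, k, Pow(k, 2)) (Function('V')(k) = Add(k, Add(Pow(k, 2), 9)) = Add(k, Add(9, Pow(k, 2))) = Add(9, k, Pow(k, 2)))
E = 17897 (E = Add(Add(9, -101, Pow(-101, 2)), 7788) = Add(Add(9, -101, 10201), 7788) = Add(10109, 7788) = 17897)
Add(Function('S')(Function('z')(Q)), Mul(-1, E)) = Add(Pow(Add(142, Mul(-21, Pow(-20, Rational(1, 2)))), Rational(1, 2)), Mul(-1, 17897)) = Add(Pow(Add(142, Mul(-21, Mul(2, I, Pow(5, Rational(1, 2))))), Rational(1, 2)), -17897) = Add(Pow(Add(142, Mul(-42, I, Pow(5, Rational(1, 2)))), Rational(1, 2)), -17897) = Add(-17897, Pow(Add(142, Mul(-42, I, Pow(5, Rational(1, 2)))), Rational(1, 2)))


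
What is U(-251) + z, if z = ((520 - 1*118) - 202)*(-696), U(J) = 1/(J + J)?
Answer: -69878401/502 ≈ -1.3920e+5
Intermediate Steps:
U(J) = 1/(2*J)
z = -139200 (z = ((520 - 118) - 202)*(-696) = (402 - 202)*(-696) = 200*(-696) = -139200)
U(-251) + z = (½)/(-251) - 139200 = (½)*(-1/251) - 139200 = -1/502 - 139200 = -69878401/502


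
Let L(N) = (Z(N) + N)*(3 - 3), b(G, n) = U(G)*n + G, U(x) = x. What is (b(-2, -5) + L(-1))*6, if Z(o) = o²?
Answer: 48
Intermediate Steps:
b(G, n) = G + G*n (b(G, n) = G*n + G = G + G*n)
L(N) = 0 (L(N) = (N² + N)*(3 - 3) = (N + N²)*0 = 0)
(b(-2, -5) + L(-1))*6 = (-2*(1 - 5) + 0)*6 = (-2*(-4) + 0)*6 = (8 + 0)*6 = 8*6 = 48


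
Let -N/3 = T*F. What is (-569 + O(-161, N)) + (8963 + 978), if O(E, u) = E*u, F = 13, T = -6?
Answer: -28302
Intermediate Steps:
N = 234 (N = -(-18)*13 = -3*(-78) = 234)
(-569 + O(-161, N)) + (8963 + 978) = (-569 - 161*234) + (8963 + 978) = (-569 - 37674) + 9941 = -38243 + 9941 = -28302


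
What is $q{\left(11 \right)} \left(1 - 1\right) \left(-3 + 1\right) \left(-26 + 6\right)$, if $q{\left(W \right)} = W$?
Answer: $0$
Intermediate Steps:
$q{\left(11 \right)} \left(1 - 1\right) \left(-3 + 1\right) \left(-26 + 6\right) = 11 \left(1 - 1\right) \left(-3 + 1\right) \left(-26 + 6\right) = 11 \cdot 0 \left(-2\right) \left(-20\right) = 11 \cdot 0 \left(-20\right) = 0 \left(-20\right) = 0$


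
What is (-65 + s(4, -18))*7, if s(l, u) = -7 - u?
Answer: -378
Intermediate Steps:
(-65 + s(4, -18))*7 = (-65 + (-7 - 1*(-18)))*7 = (-65 + (-7 + 18))*7 = (-65 + 11)*7 = -54*7 = -378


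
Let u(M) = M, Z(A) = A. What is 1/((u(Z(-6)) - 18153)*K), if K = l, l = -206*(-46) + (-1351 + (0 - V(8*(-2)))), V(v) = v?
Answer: -1/147832419 ≈ -6.7644e-9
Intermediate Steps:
l = 8141 (l = -206*(-46) + (-1351 + (0 - 8*(-2))) = 9476 + (-1351 + (0 - 1*(-16))) = 9476 + (-1351 + (0 + 16)) = 9476 + (-1351 + 16) = 9476 - 1335 = 8141)
K = 8141
1/((u(Z(-6)) - 18153)*K) = 1/(-6 - 18153*8141) = (1/8141)/(-18159) = -1/18159*1/8141 = -1/147832419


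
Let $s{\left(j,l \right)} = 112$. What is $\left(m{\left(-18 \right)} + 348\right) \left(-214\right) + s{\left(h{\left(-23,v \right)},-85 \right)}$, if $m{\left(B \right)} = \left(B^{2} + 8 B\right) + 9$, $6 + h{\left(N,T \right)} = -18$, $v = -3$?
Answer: $-114806$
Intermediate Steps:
$h{\left(N,T \right)} = -24$ ($h{\left(N,T \right)} = -6 - 18 = -24$)
$m{\left(B \right)} = 9 + B^{2} + 8 B$
$\left(m{\left(-18 \right)} + 348\right) \left(-214\right) + s{\left(h{\left(-23,v \right)},-85 \right)} = \left(\left(9 + \left(-18\right)^{2} + 8 \left(-18\right)\right) + 348\right) \left(-214\right) + 112 = \left(\left(9 + 324 - 144\right) + 348\right) \left(-214\right) + 112 = \left(189 + 348\right) \left(-214\right) + 112 = 537 \left(-214\right) + 112 = -114918 + 112 = -114806$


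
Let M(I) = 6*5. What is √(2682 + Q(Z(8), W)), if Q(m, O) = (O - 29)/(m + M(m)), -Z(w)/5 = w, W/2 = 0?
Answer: √268490/10 ≈ 51.816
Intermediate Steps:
W = 0 (W = 2*0 = 0)
M(I) = 30
Z(w) = -5*w
Q(m, O) = (-29 + O)/(30 + m) (Q(m, O) = (O - 29)/(m + 30) = (-29 + O)/(30 + m))
√(2682 + Q(Z(8), W)) = √(2682 + (-29 + 0)/(30 - 5*8)) = √(2682 - 29/(30 - 40)) = √(2682 - 29/(-10)) = √(2682 - ⅒*(-29)) = √(2682 + 29/10) = √(26849/10) = √268490/10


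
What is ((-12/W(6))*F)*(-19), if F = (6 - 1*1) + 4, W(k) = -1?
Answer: -2052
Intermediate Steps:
F = 9 (F = (6 - 1) + 4 = 5 + 4 = 9)
((-12/W(6))*F)*(-19) = (-12/(-1)*9)*(-19) = (-12*(-1)*9)*(-19) = (12*9)*(-19) = 108*(-19) = -2052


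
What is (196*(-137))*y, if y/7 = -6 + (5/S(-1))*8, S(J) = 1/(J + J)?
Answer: 16164904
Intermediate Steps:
S(J) = 1/(2*J)
y = -602 (y = 7*(-6 + (5/(((½)/(-1))))*8) = 7*(-6 + (5/(((½)*(-1))))*8) = 7*(-6 + (5/(-½))*8) = 7*(-6 + (5*(-2))*8) = 7*(-6 - 10*8) = 7*(-6 - 80) = 7*(-86) = -602)
(196*(-137))*y = (196*(-137))*(-602) = -26852*(-602) = 16164904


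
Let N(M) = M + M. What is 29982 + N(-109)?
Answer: 29764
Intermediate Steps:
N(M) = 2*M
29982 + N(-109) = 29982 + 2*(-109) = 29982 - 218 = 29764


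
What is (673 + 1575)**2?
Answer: 5053504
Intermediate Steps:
(673 + 1575)**2 = 2248**2 = 5053504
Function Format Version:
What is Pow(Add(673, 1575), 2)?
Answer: 5053504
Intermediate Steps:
Pow(Add(673, 1575), 2) = Pow(2248, 2) = 5053504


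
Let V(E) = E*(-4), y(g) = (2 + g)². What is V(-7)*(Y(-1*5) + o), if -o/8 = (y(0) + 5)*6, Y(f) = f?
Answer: -12236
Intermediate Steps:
o = -432 (o = -8*((2 + 0)² + 5)*6 = -8*(2² + 5)*6 = -8*(4 + 5)*6 = -72*6 = -8*54 = -432)
V(E) = -4*E
V(-7)*(Y(-1*5) + o) = (-4*(-7))*(-1*5 - 432) = 28*(-5 - 432) = 28*(-437) = -12236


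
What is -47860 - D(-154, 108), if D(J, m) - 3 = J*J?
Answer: -71579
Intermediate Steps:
D(J, m) = 3 + J² (D(J, m) = 3 + J*J = 3 + J²)
-47860 - D(-154, 108) = -47860 - (3 + (-154)²) = -47860 - (3 + 23716) = -47860 - 1*23719 = -47860 - 23719 = -71579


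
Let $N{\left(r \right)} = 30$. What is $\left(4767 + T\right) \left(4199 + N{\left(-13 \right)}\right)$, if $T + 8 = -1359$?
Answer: $14378600$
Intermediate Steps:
$T = -1367$ ($T = -8 - 1359 = -1367$)
$\left(4767 + T\right) \left(4199 + N{\left(-13 \right)}\right) = \left(4767 - 1367\right) \left(4199 + 30\right) = 3400 \cdot 4229 = 14378600$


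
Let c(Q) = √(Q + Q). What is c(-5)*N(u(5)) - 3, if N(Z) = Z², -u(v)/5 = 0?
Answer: -3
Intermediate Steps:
c(Q) = √2*√Q (c(Q) = √(2*Q) = √2*√Q)
u(v) = 0 (u(v) = -5*0 = 0)
c(-5)*N(u(5)) - 3 = (√2*√(-5))*0² - 3 = (√2*(I*√5))*0 - 3 = (I*√10)*0 - 3 = 0 - 3 = -3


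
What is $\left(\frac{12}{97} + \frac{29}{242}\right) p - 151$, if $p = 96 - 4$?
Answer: $- \frac{1509305}{11737} \approx -128.59$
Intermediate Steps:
$p = 92$ ($p = 96 - 4 = 92$)
$\left(\frac{12}{97} + \frac{29}{242}\right) p - 151 = \left(\frac{12}{97} + \frac{29}{242}\right) 92 - 151 = \frac{5717}{23474} \cdot 92 - 151 = \frac{262982}{11737} - 151 = - \frac{1509305}{11737}$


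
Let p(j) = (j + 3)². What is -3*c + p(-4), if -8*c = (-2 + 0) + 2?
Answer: 1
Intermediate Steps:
p(j) = (3 + j)²
c = 0 (c = -((-2 + 0) + 2)/8 = -(-2 + 2)/8 = -⅛*0 = 0)
-3*c + p(-4) = -3*0 + (3 - 4)² = 0 + (-1)² = 0 + 1 = 1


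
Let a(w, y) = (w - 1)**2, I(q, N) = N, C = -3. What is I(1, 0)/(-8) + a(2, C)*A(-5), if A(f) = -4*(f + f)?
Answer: 40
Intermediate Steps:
A(f) = -8*f
a(w, y) = (-1 + w)**2
I(1, 0)/(-8) + a(2, C)*A(-5) = 0/(-8) + (-1 + 2)**2*(-8*(-5)) = 0*(-1/8) + 1**2*40 = 0 + 1*40 = 0 + 40 = 40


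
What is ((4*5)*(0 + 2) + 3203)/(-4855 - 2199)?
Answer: -3243/7054 ≈ -0.45974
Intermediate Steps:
((4*5)*(0 + 2) + 3203)/(-4855 - 2199) = (20*2 + 3203)/(-7054) = (40 + 3203)*(-1/7054) = 3243*(-1/7054) = -3243/7054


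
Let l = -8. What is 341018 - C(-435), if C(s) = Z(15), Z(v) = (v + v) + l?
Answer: 340996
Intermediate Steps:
Z(v) = -8 + 2*v (Z(v) = (v + v) - 8 = 2*v - 8 = -8 + 2*v)
C(s) = 22 (C(s) = -8 + 2*15 = -8 + 30 = 22)
341018 - C(-435) = 341018 - 1*22 = 341018 - 22 = 340996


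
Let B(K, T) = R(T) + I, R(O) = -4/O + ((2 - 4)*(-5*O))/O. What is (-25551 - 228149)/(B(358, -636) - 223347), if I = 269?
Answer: 40338300/35467811 ≈ 1.1373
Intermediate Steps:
R(O) = 10 - 4/O (R(O) = -4/O + (-(-10)*O)/O = -4/O + (10*O)/O = -4/O + 10 = 10 - 4/O)
B(K, T) = 279 - 4/T (B(K, T) = (10 - 4/T) + 269 = 279 - 4/T)
(-25551 - 228149)/(B(358, -636) - 223347) = (-25551 - 228149)/((279 - 4/(-636)) - 223347) = -253700/((279 - 4*(-1/636)) - 223347) = -253700/((279 + 1/159) - 223347) = -253700/(44362/159 - 223347) = -253700/(-35467811/159) = -253700*(-159/35467811) = 40338300/35467811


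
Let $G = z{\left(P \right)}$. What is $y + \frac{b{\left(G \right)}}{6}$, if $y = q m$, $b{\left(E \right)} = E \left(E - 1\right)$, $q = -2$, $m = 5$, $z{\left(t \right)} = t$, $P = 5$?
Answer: $- \frac{20}{3} \approx -6.6667$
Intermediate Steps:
$G = 5$
$b{\left(E \right)} = E \left(-1 + E\right)$
$y = -10$ ($y = \left(-2\right) 5 = -10$)
$y + \frac{b{\left(G \right)}}{6} = -10 + \frac{5 \left(-1 + 5\right)}{6} = -10 + 5 \cdot 4 \cdot \frac{1}{6} = -10 + 20 \cdot \frac{1}{6} = -10 + \frac{10}{3} = - \frac{20}{3}$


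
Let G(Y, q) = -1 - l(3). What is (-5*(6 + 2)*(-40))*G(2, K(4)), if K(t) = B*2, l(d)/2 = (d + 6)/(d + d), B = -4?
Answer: -6400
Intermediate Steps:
l(d) = (6 + d)/d (l(d) = 2*((d + 6)/(d + d)) = 2*((6 + d)/((2*d))) = 2*((6 + d)*(1/(2*d))) = 2*((6 + d)/(2*d)) = (6 + d)/d)
K(t) = -8 (K(t) = -4*2 = -8)
G(Y, q) = -4 (G(Y, q) = -1 - (6 + 3)/3 = -1 - 9/3 = -1 - 1*3 = -1 - 3 = -4)
(-5*(6 + 2)*(-40))*G(2, K(4)) = (-5*(6 + 2)*(-40))*(-4) = (-5*8*(-40))*(-4) = -40*(-40)*(-4) = 1600*(-4) = -6400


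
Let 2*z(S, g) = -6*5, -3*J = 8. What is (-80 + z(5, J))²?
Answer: 9025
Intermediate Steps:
J = -8/3 (J = -⅓*8 = -8/3 ≈ -2.6667)
z(S, g) = -15 (z(S, g) = (-6*5)/2 = (½)*(-30) = -15)
(-80 + z(5, J))² = (-80 - 15)² = (-95)² = 9025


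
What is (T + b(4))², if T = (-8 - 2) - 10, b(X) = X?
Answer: 256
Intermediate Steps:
T = -20 (T = -10 - 10 = -20)
(T + b(4))² = (-20 + 4)² = (-16)² = 256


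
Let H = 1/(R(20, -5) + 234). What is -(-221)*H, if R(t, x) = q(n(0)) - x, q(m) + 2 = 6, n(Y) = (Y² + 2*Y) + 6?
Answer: 221/243 ≈ 0.90946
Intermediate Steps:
n(Y) = 6 + Y² + 2*Y
q(m) = 4 (q(m) = -2 + 6 = 4)
R(t, x) = 4 - x
H = 1/243 (H = 1/((4 - 1*(-5)) + 234) = 1/((4 + 5) + 234) = 1/(9 + 234) = 1/243 ≈ 0.0041152)
-(-221)*H = -(-221)/243 = -1*(-221/243) = 221/243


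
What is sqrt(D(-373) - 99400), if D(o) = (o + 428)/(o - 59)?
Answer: I*sqrt(128822565)/36 ≈ 315.28*I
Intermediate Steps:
D(o) = (428 + o)/(-59 + o)
sqrt(D(-373) - 99400) = sqrt((428 - 373)/(-59 - 373) - 99400) = sqrt(55/(-432) - 99400) = sqrt(-1/432*55 - 99400) = sqrt(-55/432 - 99400) = sqrt(-42940855/432) = I*sqrt(128822565)/36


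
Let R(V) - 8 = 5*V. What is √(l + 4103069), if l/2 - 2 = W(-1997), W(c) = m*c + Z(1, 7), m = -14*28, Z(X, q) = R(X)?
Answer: √5668747 ≈ 2380.9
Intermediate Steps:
R(V) = 8 + 5*V
Z(X, q) = 8 + 5*X
m = -392
W(c) = 13 - 392*c (W(c) = -392*c + (8 + 5*1) = -392*c + (8 + 5) = -392*c + 13 = 13 - 392*c)
l = 1565678 (l = 4 + 2*(13 - 392*(-1997)) = 4 + 2*(13 + 782824) = 4 + 2*782837 = 4 + 1565674 = 1565678)
√(l + 4103069) = √(1565678 + 4103069) = √5668747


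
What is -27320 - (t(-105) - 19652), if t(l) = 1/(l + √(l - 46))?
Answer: -85697463/11176 + I*√151/11176 ≈ -7668.0 + 0.0010995*I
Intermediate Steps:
t(l) = 1/(l + √(-46 + l))
-27320 - (t(-105) - 19652) = -27320 - (1/(-105 + √(-46 - 105)) - 19652) = -27320 - (1/(-105 + √(-151)) - 19652) = -27320 - (1/(-105 + I*√151) - 19652) = -27320 - (-19652 + 1/(-105 + I*√151)) = -27320 + (19652 - 1/(-105 + I*√151)) = -7668 - 1/(-105 + I*√151)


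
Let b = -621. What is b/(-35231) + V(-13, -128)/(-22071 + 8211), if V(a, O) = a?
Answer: 1295009/69757380 ≈ 0.018564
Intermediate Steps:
b/(-35231) + V(-13, -128)/(-22071 + 8211) = -621/(-35231) - 13/(-22071 + 8211) = -621*(-1/35231) - 13/(-13860) = 621/35231 - 13*(-1/13860) = 621/35231 + 13/13860 = 1295009/69757380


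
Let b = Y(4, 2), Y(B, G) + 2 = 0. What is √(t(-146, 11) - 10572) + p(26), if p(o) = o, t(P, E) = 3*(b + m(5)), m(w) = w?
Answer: 26 + I*√10563 ≈ 26.0 + 102.78*I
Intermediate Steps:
Y(B, G) = -2 (Y(B, G) = -2 + 0 = -2)
b = -2
t(P, E) = 9 (t(P, E) = 3*(-2 + 5) = 3*3 = 9)
√(t(-146, 11) - 10572) + p(26) = √(9 - 10572) + 26 = √(-10563) + 26 = I*√10563 + 26 = 26 + I*√10563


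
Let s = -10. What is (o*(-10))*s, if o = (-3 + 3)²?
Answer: 0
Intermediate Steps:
o = 0 (o = 0² = 0)
(o*(-10))*s = (0*(-10))*(-10) = 0*(-10) = 0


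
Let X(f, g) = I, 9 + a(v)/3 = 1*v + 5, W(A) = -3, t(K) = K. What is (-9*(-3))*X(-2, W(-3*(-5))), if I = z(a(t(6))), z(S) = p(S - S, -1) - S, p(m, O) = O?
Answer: -189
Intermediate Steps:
a(v) = -12 + 3*v (a(v) = -27 + 3*(1*v + 5) = -27 + 3*(v + 5) = -27 + 3*(5 + v) = -27 + (15 + 3*v) = -12 + 3*v)
z(S) = -1 - S
I = -7 (I = -1 - (-12 + 3*6) = -1 - (-12 + 18) = -1 - 1*6 = -1 - 6 = -7)
X(f, g) = -7
(-9*(-3))*X(-2, W(-3*(-5))) = -9*(-3)*(-7) = 27*(-7) = -189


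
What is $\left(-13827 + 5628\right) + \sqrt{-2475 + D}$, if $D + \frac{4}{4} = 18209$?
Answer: $-8199 + \sqrt{15733} \approx -8073.6$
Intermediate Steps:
$D = 18208$ ($D = -1 + 18209 = 18208$)
$\left(-13827 + 5628\right) + \sqrt{-2475 + D} = \left(-13827 + 5628\right) + \sqrt{-2475 + 18208} = -8199 + \sqrt{15733}$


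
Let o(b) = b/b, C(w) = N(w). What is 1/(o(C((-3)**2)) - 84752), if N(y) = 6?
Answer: -1/84751 ≈ -1.1799e-5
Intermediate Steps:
C(w) = 6
o(b) = 1
1/(o(C((-3)**2)) - 84752) = 1/(1 - 84752) = 1/(-84751) = -1/84751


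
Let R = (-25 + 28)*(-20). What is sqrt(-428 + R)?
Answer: 2*I*sqrt(122) ≈ 22.091*I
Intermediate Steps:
R = -60 (R = 3*(-20) = -60)
sqrt(-428 + R) = sqrt(-428 - 60) = sqrt(-488) = 2*I*sqrt(122)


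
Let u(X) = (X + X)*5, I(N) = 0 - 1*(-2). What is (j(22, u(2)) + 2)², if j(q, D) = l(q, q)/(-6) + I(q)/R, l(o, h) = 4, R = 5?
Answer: 676/225 ≈ 3.0044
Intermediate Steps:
I(N) = 2 (I(N) = 0 + 2 = 2)
u(X) = 10*X (u(X) = (2*X)*5 = 10*X)
j(q, D) = -4/15 (j(q, D) = 4/(-6) + 2/5 = 4*(-⅙) + 2*(⅕) = -⅔ + ⅖ = -4/15)
(j(22, u(2)) + 2)² = (-4/15 + 2)² = (26/15)² = 676/225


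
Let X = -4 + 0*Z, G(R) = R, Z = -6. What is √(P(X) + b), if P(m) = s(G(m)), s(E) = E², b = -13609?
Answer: I*√13593 ≈ 116.59*I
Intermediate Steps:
X = -4 (X = -4 + 0*(-6) = -4 + 0 = -4)
P(m) = m²
√(P(X) + b) = √((-4)² - 13609) = √(16 - 13609) = √(-13593) = I*√13593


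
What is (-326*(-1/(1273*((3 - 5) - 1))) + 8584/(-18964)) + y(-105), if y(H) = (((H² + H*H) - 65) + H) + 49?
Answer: 397034079451/18105879 ≈ 21928.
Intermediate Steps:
y(H) = -16 + H + 2*H² (y(H) = (((H² + H²) - 65) + H) + 49 = ((2*H² - 65) + H) + 49 = ((-65 + 2*H²) + H) + 49 = (-65 + H + 2*H²) + 49 = -16 + H + 2*H²)
(-326*(-1/(1273*((3 - 5) - 1))) + 8584/(-18964)) + y(-105) = (-326*(-1/(1273*((3 - 5) - 1))) + 8584/(-18964)) + (-16 - 105 + 2*(-105)²) = (-326*(-1/(1273*(-2 - 1))) + 8584*(-1/18964)) + (-16 - 105 + 2*11025) = (-326/((-3*(-1273))) - 2146/4741) + (-16 - 105 + 22050) = (-326/3819 - 2146/4741) + 21929 = -9741140/18105879 + 21929 = 397034079451/18105879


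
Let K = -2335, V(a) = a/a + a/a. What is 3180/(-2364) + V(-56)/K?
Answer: -619169/459995 ≈ -1.3460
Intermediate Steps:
V(a) = 2 (V(a) = 1 + 1 = 2)
3180/(-2364) + V(-56)/K = 3180/(-2364) + 2/(-2335) = 3180*(-1/2364) + 2*(-1/2335) = -265/197 - 2/2335 = -619169/459995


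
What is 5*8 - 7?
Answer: 33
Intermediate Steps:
5*8 - 7 = 40 - 7 = 33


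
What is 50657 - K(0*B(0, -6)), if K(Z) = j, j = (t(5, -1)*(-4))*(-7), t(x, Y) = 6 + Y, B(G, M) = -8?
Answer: 50517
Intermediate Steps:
j = 140 (j = ((6 - 1)*(-4))*(-7) = (5*(-4))*(-7) = -20*(-7) = 140)
K(Z) = 140
50657 - K(0*B(0, -6)) = 50657 - 1*140 = 50657 - 140 = 50517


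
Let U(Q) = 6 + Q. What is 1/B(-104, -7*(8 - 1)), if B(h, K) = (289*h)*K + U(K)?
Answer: 1/1472701 ≈ 6.7902e-7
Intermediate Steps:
B(h, K) = 6 + K + 289*K*h (B(h, K) = (289*h)*K + (6 + K) = 289*K*h + (6 + K) = 6 + K + 289*K*h)
1/B(-104, -7*(8 - 1)) = 1/(6 - 7*(8 - 1) + 289*(-7*(8 - 1))*(-104)) = 1/(6 - 7*7 + 289*(-7*7)*(-104)) = 1/(6 - 49 + 289*(-49)*(-104)) = 1/(6 - 49 + 1472744) = 1/1472701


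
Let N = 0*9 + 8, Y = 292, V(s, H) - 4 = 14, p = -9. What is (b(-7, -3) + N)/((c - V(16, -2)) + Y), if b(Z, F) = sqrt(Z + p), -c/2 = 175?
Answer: -2/19 - I/19 ≈ -0.10526 - 0.052632*I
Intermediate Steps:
c = -350 (c = -2*175 = -350)
V(s, H) = 18 (V(s, H) = 4 + 14 = 18)
N = 8 (N = 0 + 8 = 8)
b(Z, F) = sqrt(-9 + Z) (b(Z, F) = sqrt(Z - 9) = sqrt(-9 + Z))
(b(-7, -3) + N)/((c - V(16, -2)) + Y) = (sqrt(-9 - 7) + 8)/((-350 - 1*18) + 292) = (sqrt(-16) + 8)/((-350 - 18) + 292) = (4*I + 8)/(-368 + 292) = (8 + 4*I)/(-76) = (8 + 4*I)*(-1/76) = -2/19 - I/19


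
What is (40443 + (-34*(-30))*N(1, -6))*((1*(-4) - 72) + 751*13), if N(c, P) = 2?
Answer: 411532821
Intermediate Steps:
(40443 + (-34*(-30))*N(1, -6))*((1*(-4) - 72) + 751*13) = (40443 - 34*(-30)*2)*((1*(-4) - 72) + 751*13) = (40443 + 1020*2)*((-4 - 72) + 9763) = (40443 + 2040)*(-76 + 9763) = 42483*9687 = 411532821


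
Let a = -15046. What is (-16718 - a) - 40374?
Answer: -42046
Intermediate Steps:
(-16718 - a) - 40374 = (-16718 - 1*(-15046)) - 40374 = (-16718 + 15046) - 40374 = -1672 - 40374 = -42046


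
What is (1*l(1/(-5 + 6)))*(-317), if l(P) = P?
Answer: -317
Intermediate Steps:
(1*l(1/(-5 + 6)))*(-317) = (1/(-5 + 6))*(-317) = (1/1)*(-317) = (1*1)*(-317) = 1*(-317) = -317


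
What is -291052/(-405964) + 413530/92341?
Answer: 48688581413/9371780431 ≈ 5.1952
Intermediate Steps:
-291052/(-405964) + 413530/92341 = -291052*(-1/405964) + 413530*(1/92341) = 72763/101491 + 413530/92341 = 48688581413/9371780431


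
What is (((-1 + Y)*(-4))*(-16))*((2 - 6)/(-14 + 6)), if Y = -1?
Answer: -64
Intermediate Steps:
(((-1 + Y)*(-4))*(-16))*((2 - 6)/(-14 + 6)) = (((-1 - 1)*(-4))*(-16))*((2 - 6)/(-14 + 6)) = (-2*(-4)*(-16))*(-4/(-8)) = (8*(-16))*(-4*(-⅛)) = -128*½ = -64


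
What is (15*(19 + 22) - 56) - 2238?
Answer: -1679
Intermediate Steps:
(15*(19 + 22) - 56) - 2238 = (15*41 - 56) - 2238 = (615 - 56) - 2238 = 559 - 2238 = -1679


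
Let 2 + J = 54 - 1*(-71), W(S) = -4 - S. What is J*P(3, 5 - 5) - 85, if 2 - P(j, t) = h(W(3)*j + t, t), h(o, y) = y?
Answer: 161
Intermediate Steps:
J = 123 (J = -2 + (54 - 1*(-71)) = -2 + (54 + 71) = -2 + 125 = 123)
P(j, t) = 2 - t
J*P(3, 5 - 5) - 85 = 123*(2 - (5 - 5)) - 85 = 123*(2 - 1*0) - 85 = 123*(2 + 0) - 85 = 123*2 - 85 = 246 - 85 = 161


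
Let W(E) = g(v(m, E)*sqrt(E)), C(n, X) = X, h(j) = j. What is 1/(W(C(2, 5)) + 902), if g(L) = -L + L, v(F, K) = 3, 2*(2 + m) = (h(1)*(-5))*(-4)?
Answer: 1/902 ≈ 0.0011086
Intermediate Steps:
m = 8 (m = -2 + ((1*(-5))*(-4))/2 = -2 + (-5*(-4))/2 = -2 + (1/2)*20 = -2 + 10 = 8)
g(L) = 0
W(E) = 0
1/(W(C(2, 5)) + 902) = 1/(0 + 902) = 1/902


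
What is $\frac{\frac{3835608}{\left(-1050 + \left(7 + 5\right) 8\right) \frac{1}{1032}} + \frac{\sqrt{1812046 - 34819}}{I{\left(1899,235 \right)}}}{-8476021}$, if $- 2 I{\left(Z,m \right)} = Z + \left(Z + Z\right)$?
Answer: $\frac{219908192}{449229113} + \frac{2 \sqrt{1777227}}{48287891637} \approx 0.48952$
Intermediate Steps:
$I{\left(Z,m \right)} = - \frac{3 Z}{2}$ ($I{\left(Z,m \right)} = - \frac{Z + \left(Z + Z\right)}{2} = - \frac{Z + 2 Z}{2} = - \frac{3 Z}{2}$)
$\frac{\frac{3835608}{\left(-1050 + \left(7 + 5\right) 8\right) \frac{1}{1032}} + \frac{\sqrt{1812046 - 34819}}{I{\left(1899,235 \right)}}}{-8476021} = \frac{\frac{3835608}{\left(-1050 + \left(7 + 5\right) 8\right) \frac{1}{1032}} + \frac{\sqrt{1812046 - 34819}}{\left(- \frac{3}{2}\right) 1899}}{-8476021} = \left(\frac{3835608}{\left(-1050 + 12 \cdot 8\right) \frac{1}{1032}} + \frac{\sqrt{1777227}}{- \frac{5697}{2}}\right) \left(- \frac{1}{8476021}\right) = \left(\frac{3835608}{\left(-1050 + 96\right) \frac{1}{1032}} + \sqrt{1777227} \left(- \frac{2}{5697}\right)\right) \left(- \frac{1}{8476021}\right) = \left(\frac{3835608}{\left(-954\right) \frac{1}{1032}} - \frac{2 \sqrt{1777227}}{5697}\right) \left(- \frac{1}{8476021}\right) = \left(\frac{3835608}{- \frac{159}{172}} - \frac{2 \sqrt{1777227}}{5697}\right) \left(- \frac{1}{8476021}\right) = \left(3835608 \left(- \frac{172}{159}\right) - \frac{2 \sqrt{1777227}}{5697}\right) \left(- \frac{1}{8476021}\right) = \left(- \frac{219908192}{53} - \frac{2 \sqrt{1777227}}{5697}\right) \left(- \frac{1}{8476021}\right) = \frac{219908192}{449229113} + \frac{2 \sqrt{1777227}}{48287891637}$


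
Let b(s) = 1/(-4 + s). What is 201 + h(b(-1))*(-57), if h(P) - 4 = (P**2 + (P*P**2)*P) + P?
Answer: -11232/625 ≈ -17.971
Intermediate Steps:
h(P) = 4 + P + P**2 + P**4 (h(P) = 4 + ((P**2 + (P*P**2)*P) + P) = 4 + ((P**2 + P**3*P) + P) = 4 + ((P**2 + P**4) + P) = 4 + (P + P**2 + P**4) = 4 + P + P**2 + P**4)
201 + h(b(-1))*(-57) = 201 + (4 + 1/(-4 - 1) + (1/(-4 - 1))**2 + (1/(-4 - 1))**4)*(-57) = 201 + (4 + 1/(-5) + (1/(-5))**2 + (1/(-5))**4)*(-57) = 201 + (4 - 1/5 + (-1/5)**2 + (-1/5)**4)*(-57) = 201 + (4 - 1/5 + 1/25 + 1/625)*(-57) = 201 + (2401/625)*(-57) = 201 - 136857/625 = -11232/625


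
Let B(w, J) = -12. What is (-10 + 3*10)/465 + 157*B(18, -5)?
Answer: -175208/93 ≈ -1884.0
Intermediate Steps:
(-10 + 3*10)/465 + 157*B(18, -5) = (-10 + 3*10)/465 + 157*(-12) = (-10 + 30)*(1/465) - 1884 = 20*(1/465) - 1884 = 4/93 - 1884 = -175208/93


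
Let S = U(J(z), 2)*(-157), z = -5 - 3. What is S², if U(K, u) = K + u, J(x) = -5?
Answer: 221841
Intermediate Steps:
z = -8
S = 471 (S = (-5 + 2)*(-157) = -3*(-157) = 471)
S² = 471² = 221841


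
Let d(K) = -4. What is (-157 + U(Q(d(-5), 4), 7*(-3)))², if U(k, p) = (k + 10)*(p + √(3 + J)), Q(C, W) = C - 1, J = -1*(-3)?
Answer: 68794 - 2620*√6 ≈ 62376.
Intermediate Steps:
J = 3
Q(C, W) = -1 + C
U(k, p) = (10 + k)*(p + √6) (U(k, p) = (k + 10)*(p + √(3 + 3)) = (10 + k)*(p + √6))
(-157 + U(Q(d(-5), 4), 7*(-3)))² = (-157 + (10*(7*(-3)) + 10*√6 + (-1 - 4)*(7*(-3)) + (-1 - 4)*√6))² = (-157 + (10*(-21) + 10*√6 - 5*(-21) - 5*√6))² = (-157 + (-210 + 10*√6 + 105 - 5*√6))² = (-157 + (-105 + 5*√6))² = (-262 + 5*√6)²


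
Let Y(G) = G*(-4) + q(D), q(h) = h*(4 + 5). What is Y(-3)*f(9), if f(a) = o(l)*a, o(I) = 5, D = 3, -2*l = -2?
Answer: 1755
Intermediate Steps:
l = 1 (l = -½*(-2) = 1)
q(h) = 9*h (q(h) = h*9 = 9*h)
f(a) = 5*a
Y(G) = 27 - 4*G (Y(G) = G*(-4) + 9*3 = -4*G + 27 = 27 - 4*G)
Y(-3)*f(9) = (27 - 4*(-3))*(5*9) = (27 + 12)*45 = 39*45 = 1755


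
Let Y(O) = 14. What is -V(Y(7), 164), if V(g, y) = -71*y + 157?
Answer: 11487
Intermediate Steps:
V(g, y) = 157 - 71*y
-V(Y(7), 164) = -(157 - 71*164) = -(157 - 11644) = -1*(-11487) = 11487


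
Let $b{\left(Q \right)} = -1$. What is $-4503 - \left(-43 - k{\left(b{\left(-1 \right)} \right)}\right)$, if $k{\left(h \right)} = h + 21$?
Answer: $-4440$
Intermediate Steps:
$k{\left(h \right)} = 21 + h$
$-4503 - \left(-43 - k{\left(b{\left(-1 \right)} \right)}\right) = -4503 - \left(-43 - \left(21 - 1\right)\right) = -4503 - \left(-43 - 20\right) = -4503 - -63 = -4503 + 63 = -4440$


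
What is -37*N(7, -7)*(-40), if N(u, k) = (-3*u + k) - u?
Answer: -51800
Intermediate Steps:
N(u, k) = k - 4*u (N(u, k) = (k - 3*u) - u = k - 4*u)
-37*N(7, -7)*(-40) = -37*(-7 - 4*7)*(-40) = -37*(-7 - 28)*(-40) = -37*(-35)*(-40) = 1295*(-40) = -51800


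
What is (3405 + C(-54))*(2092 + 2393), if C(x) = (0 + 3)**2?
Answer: 15311790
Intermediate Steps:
C(x) = 9 (C(x) = 3**2 = 9)
(3405 + C(-54))*(2092 + 2393) = (3405 + 9)*(2092 + 2393) = 3414*4485 = 15311790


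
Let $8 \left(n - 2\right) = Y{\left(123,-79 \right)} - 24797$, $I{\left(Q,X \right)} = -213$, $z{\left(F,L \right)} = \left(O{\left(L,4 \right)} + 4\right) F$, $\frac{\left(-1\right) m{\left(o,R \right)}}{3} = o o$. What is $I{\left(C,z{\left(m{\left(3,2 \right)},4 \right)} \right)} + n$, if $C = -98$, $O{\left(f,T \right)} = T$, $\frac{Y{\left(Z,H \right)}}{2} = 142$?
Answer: $- \frac{26201}{8} \approx -3275.1$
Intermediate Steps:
$Y{\left(Z,H \right)} = 284$ ($Y{\left(Z,H \right)} = 2 \cdot 142 = 284$)
$m{\left(o,R \right)} = - 3 o^{2}$ ($m{\left(o,R \right)} = - 3 o o = - 3 o^{2}$)
$z{\left(F,L \right)} = 8 F$ ($z{\left(F,L \right)} = \left(4 + 4\right) F = 8 F$)
$n = - \frac{24497}{8}$ ($n = 2 + \frac{284 - 24797}{8} = 2 + \frac{1}{8} \left(-24513\right) = 2 - \frac{24513}{8} = - \frac{24497}{8} \approx -3062.1$)
$I{\left(C,z{\left(m{\left(3,2 \right)},4 \right)} \right)} + n = -213 - \frac{24497}{8} = - \frac{26201}{8}$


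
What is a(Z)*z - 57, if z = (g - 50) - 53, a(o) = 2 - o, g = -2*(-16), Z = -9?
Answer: -838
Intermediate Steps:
g = 32
z = -71 (z = (32 - 50) - 53 = -18 - 53 = -71)
a(Z)*z - 57 = (2 - 1*(-9))*(-71) - 57 = (2 + 9)*(-71) - 57 = 11*(-71) - 57 = -781 - 57 = -838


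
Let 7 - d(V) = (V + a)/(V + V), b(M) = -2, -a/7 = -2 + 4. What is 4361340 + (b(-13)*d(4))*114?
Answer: 4359459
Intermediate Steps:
a = -14 (a = -7*(-2 + 4) = -7*2 = -14)
d(V) = 7 - (-14 + V)/(2*V) (d(V) = 7 - (V - 14)/(V + V) = 7 - (-14 + V)/(2*V))
4361340 + (b(-13)*d(4))*114 = 4361340 - 2*(13/2 + 7/4)*114 = 4361340 - 2*33/4*114 = 4361340 - 33/2*114 = 4361340 - 1881 = 4359459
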